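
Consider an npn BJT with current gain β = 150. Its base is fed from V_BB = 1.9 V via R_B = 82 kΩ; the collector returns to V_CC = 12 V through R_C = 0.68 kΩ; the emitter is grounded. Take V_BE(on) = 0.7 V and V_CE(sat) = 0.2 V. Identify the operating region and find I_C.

active; I_C ≈ 2.2 mA

Assume active. Base-emitter loop: I_B = (V_BB − V_BE)/R_B = (1.9 − 0.7)/82 = 0.0146 mA.
I_C = β·I_B = 150×0.0146 = 2.2 mA.
V_CE = V_CC − I_C·R_C = 12 − 2.2×0.68 = 10.5 V > V_CE(sat), so the active-region assumption holds.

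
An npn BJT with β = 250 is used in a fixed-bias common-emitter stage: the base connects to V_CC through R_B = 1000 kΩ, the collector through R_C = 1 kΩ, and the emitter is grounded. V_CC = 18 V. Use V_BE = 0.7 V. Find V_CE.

V_CE ≈ 14 V

Base loop: V_CC = I_B·R_B + V_BE, so I_B = (18 − 0.7)/1000 kΩ = 0.0173 mA.
In the active region I_C = β·I_B = 250 × 0.0173 = 4.33 mA.
Collector loop: V_CE = V_CC − I_C·R_C = 18 − 4.33×1 = 13.7 V.
Since V_CE = 13.7 V > V_CE(sat) ≈ 0.2 V, the transistor is in the active region as assumed.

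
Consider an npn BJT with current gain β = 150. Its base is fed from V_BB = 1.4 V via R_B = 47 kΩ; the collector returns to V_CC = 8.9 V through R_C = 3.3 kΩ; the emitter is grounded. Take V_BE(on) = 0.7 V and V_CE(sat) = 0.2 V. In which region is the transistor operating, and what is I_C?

active; I_C ≈ 2.2 mA

Assume active. Base-emitter loop: I_B = (V_BB − V_BE)/R_B = (1.4 − 0.7)/47 = 0.0149 mA.
I_C = β·I_B = 150×0.0149 = 2.23 mA.
V_CE = V_CC − I_C·R_C = 8.9 − 2.23×3.3 = 1.53 V > V_CE(sat), so the active-region assumption holds.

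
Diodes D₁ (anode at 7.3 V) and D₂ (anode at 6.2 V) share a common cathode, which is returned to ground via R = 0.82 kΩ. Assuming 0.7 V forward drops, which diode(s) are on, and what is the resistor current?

Only D₁ conducts; I_R ≈ 8 mA

Assume both conduct. Then node N would need to be at both 7.3−0.7 = 6.6 V and 6.2−0.7 = 5.5 V, which is impossible.
Assume only D₁ conducts: V_N = 7.3 − 0.7 = 6.6 V, so I_R = 6.6/0.82 = 8.05 mA.
Check D₂: its anode-to-cathode voltage is 6.2 − 6.6 = -0.4 V < 0.7 V, so it is off. The assumption is consistent.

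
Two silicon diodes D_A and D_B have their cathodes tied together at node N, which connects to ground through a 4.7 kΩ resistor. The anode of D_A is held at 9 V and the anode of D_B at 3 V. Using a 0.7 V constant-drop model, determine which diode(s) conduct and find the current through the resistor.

Assume both conduct. Then node N would need to be at both 9−0.7 = 8.3 V and 3−0.7 = 2.3 V, which is impossible.
Assume only D_A conducts: V_N = 9 − 0.7 = 8.3 V, so I_R = 8.3/4.7 = 1.77 mA.
Check D_B: its anode-to-cathode voltage is 3 − 8.3 = -5.3 V < 0.7 V, so it is off. The assumption is consistent.

Only D_A conducts; I_R ≈ 1.8 mA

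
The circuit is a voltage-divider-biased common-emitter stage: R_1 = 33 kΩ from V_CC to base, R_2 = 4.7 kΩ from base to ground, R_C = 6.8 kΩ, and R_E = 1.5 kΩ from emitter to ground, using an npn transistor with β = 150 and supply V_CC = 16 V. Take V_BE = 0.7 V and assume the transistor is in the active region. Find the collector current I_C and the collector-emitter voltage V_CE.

I_C ≈ 0.84 mA, V_CE ≈ 9 V

Thevenize the base divider: V_Th = V_CC·R_2/(R_1+R_2) = 16×4.7/37.7 = 1.99 V, R_Th = R_1‖R_2 = 4.11 kΩ.
Base-emitter loop: V_Th = I_B·R_Th + V_BE + (β+1)I_B·R_E, so I_B = (1.99 − 0.7) / (4.11 + 151×1.5) = 0.00561 mA.
I_C = β·I_B = 150×0.00561 = 0.842 mA, and I_E = (β+1)I_B = 0.848 mA.
V_CE = V_CC − I_C·R_C − I_E·R_E = 16 − 0.842×6.8 − 0.848×1.5 = 9 V.
V_CE = 9 V > 0.2 V confirms active-region operation.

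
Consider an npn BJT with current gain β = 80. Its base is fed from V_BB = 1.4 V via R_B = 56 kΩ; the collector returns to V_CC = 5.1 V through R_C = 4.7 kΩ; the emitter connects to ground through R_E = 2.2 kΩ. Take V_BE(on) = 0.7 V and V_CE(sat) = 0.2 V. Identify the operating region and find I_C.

active; I_C ≈ 0.24 mA

Assume active. Base-emitter loop: I_B = (V_BB − V_BE)/(R_B + (β+1)R_E) = (1.4 − 0.7)/(56 + 81×2.2) = 0.00299 mA.
I_C = β·I_B = 80×0.00299 = 0.239 mA.
V_CE = V_CC − I_C·R_C − I_E·R_E = 5.1 − 0.239×4.7 − 0.242×2.2 = 3.44 V > V_CE(sat), so the active-region assumption holds.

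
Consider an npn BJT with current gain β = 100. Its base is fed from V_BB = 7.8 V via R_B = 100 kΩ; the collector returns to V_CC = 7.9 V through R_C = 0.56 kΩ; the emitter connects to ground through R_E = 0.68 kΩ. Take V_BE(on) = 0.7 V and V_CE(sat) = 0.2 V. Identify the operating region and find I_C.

Assume active. Base-emitter loop: I_B = (V_BB − V_BE)/(R_B + (β+1)R_E) = (7.8 − 0.7)/(100 + 101×0.68) = 0.0421 mA.
I_C = β·I_B = 100×0.0421 = 4.21 mA.
V_CE = V_CC − I_C·R_C − I_E·R_E = 7.9 − 4.21×0.56 − 4.25×0.68 = 2.65 V > V_CE(sat), so the active-region assumption holds.

active; I_C ≈ 4.2 mA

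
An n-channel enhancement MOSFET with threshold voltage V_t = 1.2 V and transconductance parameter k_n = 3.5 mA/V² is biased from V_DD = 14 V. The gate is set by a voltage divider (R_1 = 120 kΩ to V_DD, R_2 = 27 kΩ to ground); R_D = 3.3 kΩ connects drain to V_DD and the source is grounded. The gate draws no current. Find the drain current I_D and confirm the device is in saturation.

I_D ≈ 3.3 mA

V_G = V_DD·R_2/(R_1+R_2) = 14×27/147 = 2.57 V. With the source grounded, V_GS = V_G = 2.57 V.
Assume saturation: I_D = (k_n/2)(V_GS − V_t)² = (3.5/2)×(2.57 − 1.2)² = 1.75×1.37² = 3.29 mA.
V_DS = V_DD − I_D·R_D = 14 − 3.29×3.3 = 3.14 V.
Saturation requires V_DS ≥ V_GS − V_t = 1.37 V; 3.14 ≥ 1.37 ✓.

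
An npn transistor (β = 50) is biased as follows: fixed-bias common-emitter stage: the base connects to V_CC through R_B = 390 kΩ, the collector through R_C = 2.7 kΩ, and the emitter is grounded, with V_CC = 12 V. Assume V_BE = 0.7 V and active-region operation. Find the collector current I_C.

Base loop: V_CC = I_B·R_B + V_BE, so I_B = (12 − 0.7)/390 kΩ = 0.029 mA.
In the active region I_C = β·I_B = 50 × 0.029 = 1.45 mA.
Collector loop: V_CE = V_CC − I_C·R_C = 12 − 1.45×2.7 = 8.09 V.
Since V_CE = 8.09 V > V_CE(sat) ≈ 0.2 V, the transistor is in the active region as assumed.

I_C ≈ 1.4 mA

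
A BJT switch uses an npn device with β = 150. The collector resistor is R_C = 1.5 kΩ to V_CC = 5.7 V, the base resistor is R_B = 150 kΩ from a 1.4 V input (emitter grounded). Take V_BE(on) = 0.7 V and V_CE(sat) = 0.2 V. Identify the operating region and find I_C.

active; I_C ≈ 0.7 mA

Assume active. Base-emitter loop: I_B = (V_BB − V_BE)/R_B = (1.4 − 0.7)/150 = 0.00467 mA.
I_C = β·I_B = 150×0.00467 = 0.7 mA.
V_CE = V_CC − I_C·R_C = 5.7 − 0.7×1.5 = 4.65 V > V_CE(sat), so the active-region assumption holds.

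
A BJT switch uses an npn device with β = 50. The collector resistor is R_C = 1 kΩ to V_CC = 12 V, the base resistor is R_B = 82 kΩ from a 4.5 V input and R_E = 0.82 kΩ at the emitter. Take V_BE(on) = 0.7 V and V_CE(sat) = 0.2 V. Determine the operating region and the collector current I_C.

active; I_C ≈ 1.5 mA

Assume active. Base-emitter loop: I_B = (V_BB − V_BE)/(R_B + (β+1)R_E) = (4.5 − 0.7)/(82 + 51×0.82) = 0.0307 mA.
I_C = β·I_B = 50×0.0307 = 1.53 mA.
V_CE = V_CC − I_C·R_C − I_E·R_E = 12 − 1.53×1 − 1.57×0.82 = 9.18 V > V_CE(sat), so the active-region assumption holds.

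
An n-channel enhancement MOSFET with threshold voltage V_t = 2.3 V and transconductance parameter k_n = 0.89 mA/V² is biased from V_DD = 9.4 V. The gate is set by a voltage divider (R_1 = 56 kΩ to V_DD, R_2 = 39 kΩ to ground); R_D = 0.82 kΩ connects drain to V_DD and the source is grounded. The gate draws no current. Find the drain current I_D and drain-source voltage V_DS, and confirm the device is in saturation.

V_G = V_DD·R_2/(R_1+R_2) = 9.4×39/95 = 3.86 V. With the source grounded, V_GS = V_G = 3.86 V.
Assume saturation: I_D = (k_n/2)(V_GS − V_t)² = (0.89/2)×(3.86 − 2.3)² = 0.445×1.56² = 1.08 mA.
V_DS = V_DD − I_D·R_D = 9.4 − 1.08×0.82 = 8.51 V.
Saturation requires V_DS ≥ V_GS − V_t = 1.56 V; 8.51 ≥ 1.56 ✓.

I_D ≈ 1.1 mA, V_DS ≈ 8.5 V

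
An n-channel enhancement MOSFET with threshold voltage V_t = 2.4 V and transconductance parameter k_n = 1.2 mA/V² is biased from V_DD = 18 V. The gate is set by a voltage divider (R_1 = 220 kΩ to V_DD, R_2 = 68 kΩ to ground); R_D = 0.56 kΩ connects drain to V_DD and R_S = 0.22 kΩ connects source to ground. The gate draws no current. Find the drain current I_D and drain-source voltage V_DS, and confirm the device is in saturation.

V_G = V_DD·R_2/(R_1+R_2) = 18×68/288 = 4.25 V.
Assume saturation: I_D = (k_n/2)(V_GS − V_t)² with V_GS = V_G − I_D·R_S = 4.25 − 0.22·I_D.
Substituting gives 0.029·I_D² − 1.49·I_D + 2.05 = 0, with roots I_D = 1.42 or 49.8 mA.
The root I_D = 49.8 mA gives V_GS = -6.71 V ≤ V_t, so take I_D = 1.42 mA.
Then V_GS = 3.94 V and V_DS = V_DD − I_D(R_D+R_S) = 18 − 1.42×0.78 = 16.9 V.
Saturation requires V_DS ≥ V_GS − V_t = 1.54 V; 16.9 ≥ 1.54 ✓.

I_D ≈ 1.4 mA, V_DS ≈ 17 V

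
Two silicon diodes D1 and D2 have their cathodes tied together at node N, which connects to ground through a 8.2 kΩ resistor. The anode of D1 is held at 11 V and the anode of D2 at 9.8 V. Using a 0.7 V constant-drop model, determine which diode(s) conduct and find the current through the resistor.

Assume both conduct. Then node N would need to be at both 11−0.7 = 10.3 V and 9.8−0.7 = 9.1 V, which is impossible.
Assume only D1 conducts: V_N = 11 − 0.7 = 10.3 V, so I_R = 10.3/8.2 = 1.26 mA.
Check D2: its anode-to-cathode voltage is 9.8 − 10.3 = -0.5 V < 0.7 V, so it is off. The assumption is consistent.

Only D1 conducts; I_R ≈ 1.3 mA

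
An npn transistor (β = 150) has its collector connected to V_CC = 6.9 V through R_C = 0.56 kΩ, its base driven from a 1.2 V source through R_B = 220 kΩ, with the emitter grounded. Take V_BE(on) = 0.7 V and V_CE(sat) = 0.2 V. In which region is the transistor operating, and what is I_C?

Assume active. Base-emitter loop: I_B = (V_BB − V_BE)/R_B = (1.2 − 0.7)/220 = 0.00227 mA.
I_C = β·I_B = 150×0.00227 = 0.341 mA.
V_CE = V_CC − I_C·R_C = 6.9 − 0.341×0.56 = 6.71 V > V_CE(sat), so the active-region assumption holds.

active; I_C ≈ 0.34 mA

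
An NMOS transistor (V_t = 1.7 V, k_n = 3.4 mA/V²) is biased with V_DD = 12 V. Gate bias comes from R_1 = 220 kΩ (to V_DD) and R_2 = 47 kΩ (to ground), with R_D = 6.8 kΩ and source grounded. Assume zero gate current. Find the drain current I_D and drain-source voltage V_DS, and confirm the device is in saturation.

V_G = V_DD·R_2/(R_1+R_2) = 12×47/267 = 2.11 V. With the source grounded, V_GS = V_G = 2.11 V.
Assume saturation: I_D = (k_n/2)(V_GS − V_t)² = (3.4/2)×(2.11 − 1.7)² = 1.7×0.412² = 0.289 mA.
V_DS = V_DD − I_D·R_D = 12 − 0.289×6.8 = 10 V.
Saturation requires V_DS ≥ V_GS − V_t = 0.412 V; 10 ≥ 0.412 ✓.

I_D ≈ 0.29 mA, V_DS ≈ 10 V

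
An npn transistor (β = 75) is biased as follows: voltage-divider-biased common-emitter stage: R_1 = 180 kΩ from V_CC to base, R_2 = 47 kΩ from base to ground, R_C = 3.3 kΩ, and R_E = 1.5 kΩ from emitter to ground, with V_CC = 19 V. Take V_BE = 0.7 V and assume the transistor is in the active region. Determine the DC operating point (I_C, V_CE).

Thevenize the base divider: V_Th = V_CC·R_2/(R_1+R_2) = 19×47/227 = 3.93 V, R_Th = R_1‖R_2 = 37.3 kΩ.
Base-emitter loop: V_Th = I_B·R_Th + V_BE + (β+1)I_B·R_E, so I_B = (3.93 − 0.7) / (37.3 + 76×1.5) = 0.0214 mA.
I_C = β·I_B = 75×0.0214 = 1.6 mA, and I_E = (β+1)I_B = 1.62 mA.
V_CE = V_CC − I_C·R_C − I_E·R_E = 19 − 1.6×3.3 − 1.62×1.5 = 11.3 V.
V_CE = 11.3 V > 0.2 V confirms active-region operation.

I_C ≈ 1.6 mA, V_CE ≈ 11 V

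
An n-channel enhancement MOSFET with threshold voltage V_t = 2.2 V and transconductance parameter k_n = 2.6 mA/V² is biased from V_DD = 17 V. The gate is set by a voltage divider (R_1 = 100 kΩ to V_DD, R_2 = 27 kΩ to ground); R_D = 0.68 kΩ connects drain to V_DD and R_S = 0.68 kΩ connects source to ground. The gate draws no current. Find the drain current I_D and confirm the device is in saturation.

V_G = V_DD·R_2/(R_1+R_2) = 17×27/127 = 3.61 V.
Assume saturation: I_D = (k_n/2)(V_GS − V_t)² with V_GS = V_G − I_D·R_S = 3.61 − 0.68·I_D.
Substituting gives 0.601·I_D² − 3.5·I_D + 2.6 = 0, with roots I_D = 0.874 or 4.95 mA.
The root I_D = 4.95 mA gives V_GS = 0.249 V ≤ V_t, so take I_D = 0.874 mA.
Then V_GS = 3.02 V and V_DS = V_DD − I_D(R_D+R_S) = 17 − 0.874×1.36 = 15.8 V.
Saturation requires V_DS ≥ V_GS − V_t = 0.82 V; 15.8 ≥ 0.82 ✓.

I_D ≈ 0.87 mA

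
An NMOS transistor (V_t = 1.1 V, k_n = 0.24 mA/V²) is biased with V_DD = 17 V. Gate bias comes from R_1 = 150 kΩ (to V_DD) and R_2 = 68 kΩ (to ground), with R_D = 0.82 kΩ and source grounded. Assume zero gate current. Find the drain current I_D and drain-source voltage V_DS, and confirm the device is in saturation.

V_G = V_DD·R_2/(R_1+R_2) = 17×68/218 = 5.3 V. With the source grounded, V_GS = V_G = 5.3 V.
Assume saturation: I_D = (k_n/2)(V_GS − V_t)² = (0.24/2)×(5.3 − 1.1)² = 0.12×4.2² = 2.12 mA.
V_DS = V_DD − I_D·R_D = 17 − 2.12×0.82 = 15.3 V.
Saturation requires V_DS ≥ V_GS − V_t = 4.2 V; 15.3 ≥ 4.2 ✓.

I_D ≈ 2.1 mA, V_DS ≈ 15 V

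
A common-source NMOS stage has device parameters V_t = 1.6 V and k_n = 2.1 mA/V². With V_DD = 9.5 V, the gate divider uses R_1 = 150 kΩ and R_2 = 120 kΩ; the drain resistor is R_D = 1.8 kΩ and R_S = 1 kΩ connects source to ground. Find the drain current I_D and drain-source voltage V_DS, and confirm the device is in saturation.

V_G = V_DD·R_2/(R_1+R_2) = 9.5×120/270 = 4.22 V.
Assume saturation: I_D = (k_n/2)(V_GS − V_t)² with V_GS = V_G − I_D·R_S = 4.22 − 1·I_D.
Substituting gives 1.05·I_D² − 6.51·I_D + 7.22 = 0, with roots I_D = 1.45 or 4.75 mA.
The root I_D = 4.75 mA gives V_GS = -0.527 V ≤ V_t, so take I_D = 1.45 mA.
Then V_GS = 2.77 V and V_DS = V_DD − I_D(R_D+R_S) = 9.5 − 1.45×2.8 = 5.45 V.
Saturation requires V_DS ≥ V_GS − V_t = 1.17 V; 5.45 ≥ 1.17 ✓.

I_D ≈ 1.4 mA, V_DS ≈ 5.4 V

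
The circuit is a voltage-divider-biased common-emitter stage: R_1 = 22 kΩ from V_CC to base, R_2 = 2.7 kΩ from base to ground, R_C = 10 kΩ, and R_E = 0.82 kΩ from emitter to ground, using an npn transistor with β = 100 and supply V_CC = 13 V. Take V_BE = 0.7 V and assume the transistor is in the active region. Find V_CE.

Thevenize the base divider: V_Th = V_CC·R_2/(R_1+R_2) = 13×2.7/24.7 = 1.42 V, R_Th = R_1‖R_2 = 2.4 kΩ.
Base-emitter loop: V_Th = I_B·R_Th + V_BE + (β+1)I_B·R_E, so I_B = (1.42 − 0.7) / (2.4 + 101×0.82) = 0.00846 mA.
I_C = β·I_B = 100×0.00846 = 0.846 mA, and I_E = (β+1)I_B = 0.855 mA.
V_CE = V_CC − I_C·R_C − I_E·R_E = 13 − 0.846×10 − 0.855×0.82 = 3.84 V.
V_CE = 3.84 V > 0.2 V confirms active-region operation.

V_CE ≈ 3.8 V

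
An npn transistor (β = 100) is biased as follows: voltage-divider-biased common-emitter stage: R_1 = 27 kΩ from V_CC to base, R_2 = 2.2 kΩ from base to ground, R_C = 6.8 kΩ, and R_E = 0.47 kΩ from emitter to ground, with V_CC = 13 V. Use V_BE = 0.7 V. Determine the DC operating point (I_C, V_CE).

I_C ≈ 0.56 mA, V_CE ≈ 8.9 V

Thevenize the base divider: V_Th = V_CC·R_2/(R_1+R_2) = 13×2.2/29.2 = 0.979 V, R_Th = R_1‖R_2 = 2.03 kΩ.
Base-emitter loop: V_Th = I_B·R_Th + V_BE + (β+1)I_B·R_E, so I_B = (0.979 − 0.7) / (2.03 + 101×0.47) = 0.00565 mA.
I_C = β·I_B = 100×0.00565 = 0.565 mA, and I_E = (β+1)I_B = 0.57 mA.
V_CE = V_CC − I_C·R_C − I_E·R_E = 13 − 0.565×6.8 − 0.57×0.47 = 8.89 V.
V_CE = 8.89 V > 0.2 V confirms active-region operation.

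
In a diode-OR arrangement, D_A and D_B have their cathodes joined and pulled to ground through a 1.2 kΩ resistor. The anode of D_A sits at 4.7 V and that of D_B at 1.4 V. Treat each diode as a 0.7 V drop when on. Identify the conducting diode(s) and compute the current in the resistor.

Assume both conduct. Then node N would need to be at both 4.7−0.7 = 4 V and 1.4−0.7 = 0.7 V, which is impossible.
Assume only D_A conducts: V_N = 4.7 − 0.7 = 4 V, so I_R = 4/1.2 = 3.33 mA.
Check D_B: its anode-to-cathode voltage is 1.4 − 4 = -2.6 V < 0.7 V, so it is off. The assumption is consistent.

Only D_A conducts; I_R ≈ 3.3 mA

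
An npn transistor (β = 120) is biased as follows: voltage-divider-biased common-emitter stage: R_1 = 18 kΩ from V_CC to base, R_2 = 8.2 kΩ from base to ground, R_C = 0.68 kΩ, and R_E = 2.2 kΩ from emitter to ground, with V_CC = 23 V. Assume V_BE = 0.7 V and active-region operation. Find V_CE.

V_CE ≈ 15 V

Thevenize the base divider: V_Th = V_CC·R_2/(R_1+R_2) = 23×8.2/26.2 = 7.2 V, R_Th = R_1‖R_2 = 5.63 kΩ.
Base-emitter loop: V_Th = I_B·R_Th + V_BE + (β+1)I_B·R_E, so I_B = (7.2 − 0.7) / (5.63 + 121×2.2) = 0.0239 mA.
I_C = β·I_B = 120×0.0239 = 2.87 mA, and I_E = (β+1)I_B = 2.89 mA.
V_CE = V_CC − I_C·R_C − I_E·R_E = 23 − 2.87×0.68 − 2.89×2.2 = 14.7 V.
V_CE = 14.7 V > 0.2 V confirms active-region operation.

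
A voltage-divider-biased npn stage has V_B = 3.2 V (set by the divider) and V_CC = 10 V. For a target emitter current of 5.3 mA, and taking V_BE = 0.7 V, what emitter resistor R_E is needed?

R_E ≈ 0.47 kΩ

V_E = V_B − V_BE = 3.2 − 0.7 = 2.5 V.
R_E = V_E / I_E = 2.5 / 5.3 = 0.472 kΩ.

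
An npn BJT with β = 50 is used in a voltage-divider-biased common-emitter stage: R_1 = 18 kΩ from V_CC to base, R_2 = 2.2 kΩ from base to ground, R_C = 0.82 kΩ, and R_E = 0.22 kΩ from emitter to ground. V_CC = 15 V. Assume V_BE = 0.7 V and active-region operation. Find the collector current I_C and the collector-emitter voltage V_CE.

Thevenize the base divider: V_Th = V_CC·R_2/(R_1+R_2) = 15×2.2/20.2 = 1.63 V, R_Th = R_1‖R_2 = 1.96 kΩ.
Base-emitter loop: V_Th = I_B·R_Th + V_BE + (β+1)I_B·R_E, so I_B = (1.63 − 0.7) / (1.96 + 51×0.22) = 0.0708 mA.
I_C = β·I_B = 50×0.0708 = 3.54 mA, and I_E = (β+1)I_B = 3.61 mA.
V_CE = V_CC − I_C·R_C − I_E·R_E = 15 − 3.54×0.82 − 3.61×0.22 = 11.3 V.
V_CE = 11.3 V > 0.2 V confirms active-region operation.

I_C ≈ 3.5 mA, V_CE ≈ 11 V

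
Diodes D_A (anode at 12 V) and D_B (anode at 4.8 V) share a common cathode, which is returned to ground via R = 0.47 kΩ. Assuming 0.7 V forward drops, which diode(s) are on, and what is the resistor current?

Only D_A conducts; I_R ≈ 24 mA

Assume both conduct. Then node N would need to be at both 12−0.7 = 11.3 V and 4.8−0.7 = 4.1 V, which is impossible.
Assume only D_A conducts: V_N = 12 − 0.7 = 11.3 V, so I_R = 11.3/0.47 = 24 mA.
Check D_B: its anode-to-cathode voltage is 4.8 − 11.3 = -6.5 V < 0.7 V, so it is off. The assumption is consistent.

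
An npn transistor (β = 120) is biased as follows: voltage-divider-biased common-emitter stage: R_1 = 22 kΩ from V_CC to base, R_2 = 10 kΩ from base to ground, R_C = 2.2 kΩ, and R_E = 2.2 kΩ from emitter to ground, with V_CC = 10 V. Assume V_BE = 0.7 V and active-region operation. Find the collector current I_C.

I_C ≈ 1.1 mA

Thevenize the base divider: V_Th = V_CC·R_2/(R_1+R_2) = 10×10/32 = 3.12 V, R_Th = R_1‖R_2 = 6.88 kΩ.
Base-emitter loop: V_Th = I_B·R_Th + V_BE + (β+1)I_B·R_E, so I_B = (3.12 − 0.7) / (6.88 + 121×2.2) = 0.00888 mA.
I_C = β·I_B = 120×0.00888 = 1.07 mA, and I_E = (β+1)I_B = 1.07 mA.
V_CE = V_CC − I_C·R_C − I_E·R_E = 10 − 1.07×2.2 − 1.07×2.2 = 5.29 V.
V_CE = 5.29 V > 0.2 V confirms active-region operation.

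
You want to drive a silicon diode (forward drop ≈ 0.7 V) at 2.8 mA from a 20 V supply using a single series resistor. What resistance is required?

R ≈ 6.9 kΩ

The resistor drops V_S − V_D = 20 − 0.7 = 19.3 V at 2.8 mA.
R = 19.3 V / 2.8 mA = 6.89 kΩ.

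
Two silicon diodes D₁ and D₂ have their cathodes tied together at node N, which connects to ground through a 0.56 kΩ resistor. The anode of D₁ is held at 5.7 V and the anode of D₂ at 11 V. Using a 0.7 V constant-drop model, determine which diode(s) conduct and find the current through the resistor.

Only D₂ conducts; I_R ≈ 18 mA

Assume both conduct. Then node N would need to be at both 5.7−0.7 = 5 V and 11−0.7 = 10.3 V, which is impossible.
Assume only D₂ conducts: V_N = 11 − 0.7 = 10.3 V, so I_R = 10.3/0.56 = 18.4 mA.
Check D₁: its anode-to-cathode voltage is 5.7 − 10.3 = -4.6 V < 0.7 V, so it is off. The assumption is consistent.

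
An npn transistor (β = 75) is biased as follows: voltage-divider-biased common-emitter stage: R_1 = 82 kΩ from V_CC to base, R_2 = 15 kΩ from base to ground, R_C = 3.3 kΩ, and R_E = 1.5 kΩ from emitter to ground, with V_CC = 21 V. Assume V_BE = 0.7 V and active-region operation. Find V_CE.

V_CE ≈ 14 V

Thevenize the base divider: V_Th = V_CC·R_2/(R_1+R_2) = 21×15/97 = 3.25 V, R_Th = R_1‖R_2 = 12.7 kΩ.
Base-emitter loop: V_Th = I_B·R_Th + V_BE + (β+1)I_B·R_E, so I_B = (3.25 − 0.7) / (12.7 + 76×1.5) = 0.0201 mA.
I_C = β·I_B = 75×0.0201 = 1.51 mA, and I_E = (β+1)I_B = 1.53 mA.
V_CE = V_CC − I_C·R_C − I_E·R_E = 21 − 1.51×3.3 − 1.53×1.5 = 13.7 V.
V_CE = 13.7 V > 0.2 V confirms active-region operation.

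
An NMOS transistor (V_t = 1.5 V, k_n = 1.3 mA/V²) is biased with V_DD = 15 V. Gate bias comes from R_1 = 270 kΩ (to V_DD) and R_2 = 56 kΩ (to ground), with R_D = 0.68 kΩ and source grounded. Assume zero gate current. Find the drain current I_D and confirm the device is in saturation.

V_G = V_DD·R_2/(R_1+R_2) = 15×56/326 = 2.58 V. With the source grounded, V_GS = V_G = 2.58 V.
Assume saturation: I_D = (k_n/2)(V_GS − V_t)² = (1.3/2)×(2.58 − 1.5)² = 0.65×1.08² = 0.754 mA.
V_DS = V_DD − I_D·R_D = 15 − 0.754×0.68 = 14.5 V.
Saturation requires V_DS ≥ V_GS − V_t = 1.08 V; 14.5 ≥ 1.08 ✓.

I_D ≈ 0.75 mA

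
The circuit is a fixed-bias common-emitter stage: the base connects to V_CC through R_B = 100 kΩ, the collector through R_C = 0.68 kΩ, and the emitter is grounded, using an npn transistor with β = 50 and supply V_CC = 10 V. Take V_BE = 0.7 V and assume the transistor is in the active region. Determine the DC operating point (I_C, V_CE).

Base loop: V_CC = I_B·R_B + V_BE, so I_B = (10 − 0.7)/100 kΩ = 0.093 mA.
In the active region I_C = β·I_B = 50 × 0.093 = 4.65 mA.
Collector loop: V_CE = V_CC − I_C·R_C = 10 − 4.65×0.68 = 6.84 V.
Since V_CE = 6.84 V > V_CE(sat) ≈ 0.2 V, the transistor is in the active region as assumed.

I_C ≈ 4.7 mA, V_CE ≈ 6.8 V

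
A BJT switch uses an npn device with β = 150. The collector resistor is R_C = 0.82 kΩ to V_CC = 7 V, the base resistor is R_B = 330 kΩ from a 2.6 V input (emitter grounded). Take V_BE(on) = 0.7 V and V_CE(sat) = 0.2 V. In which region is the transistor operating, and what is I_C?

Assume active. Base-emitter loop: I_B = (V_BB − V_BE)/R_B = (2.6 − 0.7)/330 = 0.00576 mA.
I_C = β·I_B = 150×0.00576 = 0.864 mA.
V_CE = V_CC − I_C·R_C = 7 − 0.864×0.82 = 6.29 V > V_CE(sat), so the active-region assumption holds.

active; I_C ≈ 0.86 mA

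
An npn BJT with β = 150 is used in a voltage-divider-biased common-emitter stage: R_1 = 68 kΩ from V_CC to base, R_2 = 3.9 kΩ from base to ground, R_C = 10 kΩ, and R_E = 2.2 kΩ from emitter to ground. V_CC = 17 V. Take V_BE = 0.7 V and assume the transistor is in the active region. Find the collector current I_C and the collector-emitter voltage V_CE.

Thevenize the base divider: V_Th = V_CC·R_2/(R_1+R_2) = 17×3.9/71.9 = 0.922 V, R_Th = R_1‖R_2 = 3.69 kΩ.
Base-emitter loop: V_Th = I_B·R_Th + V_BE + (β+1)I_B·R_E, so I_B = (0.922 − 0.7) / (3.69 + 151×2.2) = 0.000661 mA.
I_C = β·I_B = 150×0.000661 = 0.0992 mA, and I_E = (β+1)I_B = 0.0999 mA.
V_CE = V_CC − I_C·R_C − I_E·R_E = 17 − 0.0992×10 − 0.0999×2.2 = 15.8 V.
V_CE = 15.8 V > 0.2 V confirms active-region operation.

I_C ≈ 0.099 mA, V_CE ≈ 16 V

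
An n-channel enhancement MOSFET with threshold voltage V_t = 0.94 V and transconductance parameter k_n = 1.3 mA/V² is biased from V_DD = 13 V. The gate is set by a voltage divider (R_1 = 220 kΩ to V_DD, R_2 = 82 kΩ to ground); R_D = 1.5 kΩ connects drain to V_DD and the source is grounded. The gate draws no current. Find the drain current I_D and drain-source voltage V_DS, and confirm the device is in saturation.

V_G = V_DD·R_2/(R_1+R_2) = 13×82/302 = 3.53 V. With the source grounded, V_GS = V_G = 3.53 V.
Assume saturation: I_D = (k_n/2)(V_GS − V_t)² = (1.3/2)×(3.53 − 0.94)² = 0.65×2.59² = 4.36 mA.
V_DS = V_DD − I_D·R_D = 13 − 4.36×1.5 = 6.46 V.
Saturation requires V_DS ≥ V_GS − V_t = 2.59 V; 6.46 ≥ 2.59 ✓.

I_D ≈ 4.4 mA, V_DS ≈ 6.5 V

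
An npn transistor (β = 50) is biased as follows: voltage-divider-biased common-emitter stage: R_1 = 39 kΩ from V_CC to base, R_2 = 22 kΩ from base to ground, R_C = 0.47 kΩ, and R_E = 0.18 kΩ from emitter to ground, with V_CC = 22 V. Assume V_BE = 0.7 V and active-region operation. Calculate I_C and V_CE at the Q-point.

I_C ≈ 16 mA, V_CE ≈ 12 V

Thevenize the base divider: V_Th = V_CC·R_2/(R_1+R_2) = 22×22/61 = 7.93 V, R_Th = R_1‖R_2 = 14.1 kΩ.
Base-emitter loop: V_Th = I_B·R_Th + V_BE + (β+1)I_B·R_E, so I_B = (7.93 − 0.7) / (14.1 + 51×0.18) = 0.311 mA.
I_C = β·I_B = 50×0.311 = 15.6 mA, and I_E = (β+1)I_B = 15.9 mA.
V_CE = V_CC − I_C·R_C − I_E·R_E = 22 − 15.6×0.47 − 15.9×0.18 = 11.8 V.
V_CE = 11.8 V > 0.2 V confirms active-region operation.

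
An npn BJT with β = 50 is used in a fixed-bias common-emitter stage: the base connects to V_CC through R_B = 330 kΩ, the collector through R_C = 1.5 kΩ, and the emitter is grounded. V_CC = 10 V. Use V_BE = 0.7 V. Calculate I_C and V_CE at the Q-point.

Base loop: V_CC = I_B·R_B + V_BE, so I_B = (10 − 0.7)/330 kΩ = 0.0282 mA.
In the active region I_C = β·I_B = 50 × 0.0282 = 1.41 mA.
Collector loop: V_CE = V_CC − I_C·R_C = 10 − 1.41×1.5 = 7.89 V.
Since V_CE = 7.89 V > V_CE(sat) ≈ 0.2 V, the transistor is in the active region as assumed.

I_C ≈ 1.4 mA, V_CE ≈ 7.9 V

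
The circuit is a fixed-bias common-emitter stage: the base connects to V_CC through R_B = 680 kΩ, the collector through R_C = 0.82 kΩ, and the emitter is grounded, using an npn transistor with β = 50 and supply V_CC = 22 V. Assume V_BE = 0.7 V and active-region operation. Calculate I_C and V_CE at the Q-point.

Base loop: V_CC = I_B·R_B + V_BE, so I_B = (22 − 0.7)/680 kΩ = 0.0313 mA.
In the active region I_C = β·I_B = 50 × 0.0313 = 1.57 mA.
Collector loop: V_CE = V_CC − I_C·R_C = 22 − 1.57×0.82 = 20.7 V.
Since V_CE = 20.7 V > V_CE(sat) ≈ 0.2 V, the transistor is in the active region as assumed.

I_C ≈ 1.6 mA, V_CE ≈ 21 V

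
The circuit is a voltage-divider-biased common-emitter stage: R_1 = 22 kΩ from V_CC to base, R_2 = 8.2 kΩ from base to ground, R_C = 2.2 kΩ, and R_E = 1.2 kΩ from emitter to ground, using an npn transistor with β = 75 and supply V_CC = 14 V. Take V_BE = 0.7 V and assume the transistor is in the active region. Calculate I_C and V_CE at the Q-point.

I_C ≈ 2.4 mA, V_CE ≈ 5.8 V

Thevenize the base divider: V_Th = V_CC·R_2/(R_1+R_2) = 14×8.2/30.2 = 3.8 V, R_Th = R_1‖R_2 = 5.97 kΩ.
Base-emitter loop: V_Th = I_B·R_Th + V_BE + (β+1)I_B·R_E, so I_B = (3.8 − 0.7) / (5.97 + 76×1.2) = 0.0319 mA.
I_C = β·I_B = 75×0.0319 = 2.39 mA, and I_E = (β+1)I_B = 2.43 mA.
V_CE = V_CC − I_C·R_C − I_E·R_E = 14 − 2.39×2.2 − 2.43×1.2 = 5.82 V.
V_CE = 5.82 V > 0.2 V confirms active-region operation.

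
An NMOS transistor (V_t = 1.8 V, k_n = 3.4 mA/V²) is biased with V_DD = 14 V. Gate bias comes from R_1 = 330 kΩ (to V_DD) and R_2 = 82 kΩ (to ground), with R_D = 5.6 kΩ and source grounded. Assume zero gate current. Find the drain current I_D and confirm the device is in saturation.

V_G = V_DD·R_2/(R_1+R_2) = 14×82/412 = 2.79 V. With the source grounded, V_GS = V_G = 2.79 V.
Assume saturation: I_D = (k_n/2)(V_GS − V_t)² = (3.4/2)×(2.79 − 1.8)² = 1.7×0.986² = 1.65 mA.
V_DS = V_DD − I_D·R_D = 14 − 1.65×5.6 = 4.74 V.
Saturation requires V_DS ≥ V_GS − V_t = 0.986 V; 4.74 ≥ 0.986 ✓.

I_D ≈ 1.7 mA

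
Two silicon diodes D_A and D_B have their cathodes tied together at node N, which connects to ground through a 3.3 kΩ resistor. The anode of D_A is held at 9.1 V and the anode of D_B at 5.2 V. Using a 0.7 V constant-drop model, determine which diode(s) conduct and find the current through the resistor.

Only D_A conducts; I_R ≈ 2.5 mA

Assume both conduct. Then node N would need to be at both 9.1−0.7 = 8.4 V and 5.2−0.7 = 4.5 V, which is impossible.
Assume only D_A conducts: V_N = 9.1 − 0.7 = 8.4 V, so I_R = 8.4/3.3 = 2.55 mA.
Check D_B: its anode-to-cathode voltage is 5.2 − 8.4 = -3.2 V < 0.7 V, so it is off. The assumption is consistent.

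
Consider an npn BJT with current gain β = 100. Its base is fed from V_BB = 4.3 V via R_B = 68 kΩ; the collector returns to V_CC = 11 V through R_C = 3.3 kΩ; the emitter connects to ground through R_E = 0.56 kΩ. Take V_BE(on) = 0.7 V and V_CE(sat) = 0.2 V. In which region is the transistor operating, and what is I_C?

saturation; I_C ≈ 2.8 mA

Assume active: I_B = (4.3 − 0.7)/(68 + 101×0.56) = 0.0289 mA, I_C = β·I_B = 2.89 mA.
Then V_CE = 11 − 2.89×3.3 − 2.92×0.56 = -0.172 V < 0.2 V — the active assumption fails.
Re-solve with V_CE = 0.2 V. KCL at the emitter: V_E/R_E = (V_BB−0.7−V_E)/R_B + (V_CC−0.2−V_E)/R_C, giving V_E = 1.58 V.
I_C = (V_CC − 0.2 − V_E)/R_C = (10.8 − 1.58)/3.3 = 2.79 mA.
Check: I_B = (3.6 − 1.58)/68 = 0.0297 mA, and β·I_B = 2.97 mA > I_C, confirming saturation.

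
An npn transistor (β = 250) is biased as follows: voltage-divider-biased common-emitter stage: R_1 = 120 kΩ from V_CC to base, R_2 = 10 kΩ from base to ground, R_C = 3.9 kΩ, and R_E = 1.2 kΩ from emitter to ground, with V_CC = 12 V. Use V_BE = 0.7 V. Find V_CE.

V_CE ≈ 11 V

Thevenize the base divider: V_Th = V_CC·R_2/(R_1+R_2) = 12×10/130 = 0.923 V, R_Th = R_1‖R_2 = 9.23 kΩ.
Base-emitter loop: V_Th = I_B·R_Th + V_BE + (β+1)I_B·R_E, so I_B = (0.923 − 0.7) / (9.23 + 251×1.2) = 0.000719 mA.
I_C = β·I_B = 250×0.000719 = 0.18 mA, and I_E = (β+1)I_B = 0.18 mA.
V_CE = V_CC − I_C·R_C − I_E·R_E = 12 − 0.18×3.9 − 0.18×1.2 = 11.1 V.
V_CE = 11.1 V > 0.2 V confirms active-region operation.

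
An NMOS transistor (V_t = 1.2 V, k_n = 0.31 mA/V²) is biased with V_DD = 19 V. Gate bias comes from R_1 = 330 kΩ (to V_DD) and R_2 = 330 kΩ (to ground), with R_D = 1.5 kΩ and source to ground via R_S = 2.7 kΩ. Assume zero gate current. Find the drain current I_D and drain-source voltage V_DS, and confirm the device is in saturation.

V_G = V_DD·R_2/(R_1+R_2) = 19×330/660 = 9.5 V.
Assume saturation: I_D = (k_n/2)(V_GS − V_t)² with V_GS = V_G − I_D·R_S = 9.5 − 2.7·I_D.
Substituting gives 1.13·I_D² − 7.95·I_D + 10.7 = 0, with roots I_D = 1.81 or 5.22 mA.
The root I_D = 5.22 mA gives V_GS = -4.61 V ≤ V_t, so take I_D = 1.81 mA.
Then V_GS = 4.62 V and V_DS = V_DD − I_D(R_D+R_S) = 19 − 1.81×4.2 = 11.4 V.
Saturation requires V_DS ≥ V_GS − V_t = 3.42 V; 11.4 ≥ 3.42 ✓.

I_D ≈ 1.8 mA, V_DS ≈ 11 V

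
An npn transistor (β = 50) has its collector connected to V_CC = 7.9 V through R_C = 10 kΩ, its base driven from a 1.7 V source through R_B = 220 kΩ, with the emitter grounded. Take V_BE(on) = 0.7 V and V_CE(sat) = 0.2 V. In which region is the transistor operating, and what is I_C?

Assume active. Base-emitter loop: I_B = (V_BB − V_BE)/R_B = (1.7 − 0.7)/220 = 0.00455 mA.
I_C = β·I_B = 50×0.00455 = 0.227 mA.
V_CE = V_CC − I_C·R_C = 7.9 − 0.227×10 = 5.63 V > V_CE(sat), so the active-region assumption holds.

active; I_C ≈ 0.23 mA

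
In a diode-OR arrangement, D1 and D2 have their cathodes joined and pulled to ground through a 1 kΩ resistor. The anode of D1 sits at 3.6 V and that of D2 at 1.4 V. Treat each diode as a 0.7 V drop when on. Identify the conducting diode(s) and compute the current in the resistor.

Assume both conduct. Then node N would need to be at both 3.6−0.7 = 2.9 V and 1.4−0.7 = 0.7 V, which is impossible.
Assume only D1 conducts: V_N = 3.6 − 0.7 = 2.9 V, so I_R = 2.9/1 = 2.9 mA.
Check D2: its anode-to-cathode voltage is 1.4 − 2.9 = -1.5 V < 0.7 V, so it is off. The assumption is consistent.

Only D1 conducts; I_R ≈ 2.9 mA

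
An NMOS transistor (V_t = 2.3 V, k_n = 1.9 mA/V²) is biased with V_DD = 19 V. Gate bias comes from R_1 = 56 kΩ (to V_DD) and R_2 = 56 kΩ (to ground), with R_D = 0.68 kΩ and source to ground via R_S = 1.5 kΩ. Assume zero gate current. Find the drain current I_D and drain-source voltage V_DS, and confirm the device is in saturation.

V_G = V_DD·R_2/(R_1+R_2) = 19×56/112 = 9.5 V.
Assume saturation: I_D = (k_n/2)(V_GS − V_t)² with V_GS = V_G − I_D·R_S = 9.5 − 1.5·I_D.
Substituting gives 2.14·I_D² − 21.5·I_D + 49.2 = 0, with roots I_D = 3.52 or 6.55 mA.
The root I_D = 6.55 mA gives V_GS = -0.326 V ≤ V_t, so take I_D = 3.52 mA.
Then V_GS = 4.22 V and V_DS = V_DD − I_D(R_D+R_S) = 19 − 3.52×2.18 = 11.3 V.
Saturation requires V_DS ≥ V_GS − V_t = 1.92 V; 11.3 ≥ 1.92 ✓.

I_D ≈ 3.5 mA, V_DS ≈ 11 V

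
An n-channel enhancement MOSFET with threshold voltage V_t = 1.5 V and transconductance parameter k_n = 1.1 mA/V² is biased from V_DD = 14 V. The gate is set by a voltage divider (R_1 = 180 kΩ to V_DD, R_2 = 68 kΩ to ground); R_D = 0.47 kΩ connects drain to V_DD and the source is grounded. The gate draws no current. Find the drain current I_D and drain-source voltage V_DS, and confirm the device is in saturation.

V_G = V_DD·R_2/(R_1+R_2) = 14×68/248 = 3.84 V. With the source grounded, V_GS = V_G = 3.84 V.
Assume saturation: I_D = (k_n/2)(V_GS − V_t)² = (1.1/2)×(3.84 − 1.5)² = 0.55×2.34² = 3.01 mA.
V_DS = V_DD − I_D·R_D = 14 − 3.01×0.47 = 12.6 V.
Saturation requires V_DS ≥ V_GS − V_t = 2.34 V; 12.6 ≥ 2.34 ✓.

I_D ≈ 3 mA, V_DS ≈ 13 V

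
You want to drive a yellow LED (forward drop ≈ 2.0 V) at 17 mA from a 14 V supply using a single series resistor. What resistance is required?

The resistor drops V_S − V_D = 14 − 2.0 = 12 V at 17 mA.
R = 12 V / 17 mA = 0.706 kΩ.

R ≈ 0.71 kΩ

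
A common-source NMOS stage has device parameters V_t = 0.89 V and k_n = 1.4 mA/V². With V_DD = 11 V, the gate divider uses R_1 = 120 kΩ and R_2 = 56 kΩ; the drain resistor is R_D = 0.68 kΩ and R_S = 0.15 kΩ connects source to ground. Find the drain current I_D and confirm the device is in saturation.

I_D ≈ 3.2 mA

V_G = V_DD·R_2/(R_1+R_2) = 11×56/176 = 3.5 V.
Assume saturation: I_D = (k_n/2)(V_GS − V_t)² with V_GS = V_G − I_D·R_S = 3.5 − 0.15·I_D.
Substituting gives 0.0158·I_D² − 1.55·I_D + 4.77 = 0, with roots I_D = 3.18 or 95.1 mA.
The root I_D = 95.1 mA gives V_GS = -10.8 V ≤ V_t, so take I_D = 3.18 mA.
Then V_GS = 3.02 V and V_DS = V_DD − I_D(R_D+R_S) = 11 − 3.18×0.83 = 8.36 V.
Saturation requires V_DS ≥ V_GS − V_t = 2.13 V; 8.36 ≥ 2.13 ✓.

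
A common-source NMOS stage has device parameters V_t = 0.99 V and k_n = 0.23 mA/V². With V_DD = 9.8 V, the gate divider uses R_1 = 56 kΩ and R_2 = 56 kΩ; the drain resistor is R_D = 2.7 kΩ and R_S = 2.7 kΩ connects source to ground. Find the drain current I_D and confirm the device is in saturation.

I_D ≈ 0.6 mA

V_G = V_DD·R_2/(R_1+R_2) = 9.8×56/112 = 4.9 V.
Assume saturation: I_D = (k_n/2)(V_GS − V_t)² with V_GS = V_G − I_D·R_S = 4.9 − 2.7·I_D.
Substituting gives 0.838·I_D² − 3.43·I_D + 1.76 = 0, with roots I_D = 0.601 or 3.49 mA.
The root I_D = 3.49 mA gives V_GS = -4.52 V ≤ V_t, so take I_D = 0.601 mA.
Then V_GS = 3.28 V and V_DS = V_DD − I_D(R_D+R_S) = 9.8 − 0.601×5.4 = 6.55 V.
Saturation requires V_DS ≥ V_GS − V_t = 2.29 V; 6.55 ≥ 2.29 ✓.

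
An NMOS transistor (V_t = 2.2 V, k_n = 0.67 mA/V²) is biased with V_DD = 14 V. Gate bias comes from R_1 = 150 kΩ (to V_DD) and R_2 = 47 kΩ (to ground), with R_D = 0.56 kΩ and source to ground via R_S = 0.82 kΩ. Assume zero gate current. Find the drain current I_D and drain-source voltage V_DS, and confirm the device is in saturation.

V_G = V_DD·R_2/(R_1+R_2) = 14×47/197 = 3.34 V.
Assume saturation: I_D = (k_n/2)(V_GS − V_t)² with V_GS = V_G − I_D·R_S = 3.34 − 0.82·I_D.
Substituting gives 0.225·I_D² − 1.63·I_D + 0.435 = 0, with roots I_D = 0.278 or 6.94 mA.
The root I_D = 6.94 mA gives V_GS = -2.35 V ≤ V_t, so take I_D = 0.278 mA.
Then V_GS = 3.11 V and V_DS = V_DD − I_D(R_D+R_S) = 14 − 0.278×1.38 = 13.6 V.
Saturation requires V_DS ≥ V_GS − V_t = 0.912 V; 13.6 ≥ 0.912 ✓.

I_D ≈ 0.28 mA, V_DS ≈ 14 V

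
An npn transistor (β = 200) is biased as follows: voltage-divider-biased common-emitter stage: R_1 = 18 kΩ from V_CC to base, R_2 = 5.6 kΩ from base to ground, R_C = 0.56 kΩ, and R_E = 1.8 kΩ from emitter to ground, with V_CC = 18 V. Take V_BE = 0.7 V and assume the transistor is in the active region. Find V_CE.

Thevenize the base divider: V_Th = V_CC·R_2/(R_1+R_2) = 18×5.6/23.6 = 4.27 V, R_Th = R_1‖R_2 = 4.27 kΩ.
Base-emitter loop: V_Th = I_B·R_Th + V_BE + (β+1)I_B·R_E, so I_B = (4.27 − 0.7) / (4.27 + 201×1.8) = 0.00976 mA.
I_C = β·I_B = 200×0.00976 = 1.95 mA, and I_E = (β+1)I_B = 1.96 mA.
V_CE = V_CC − I_C·R_C − I_E·R_E = 18 − 1.95×0.56 − 1.96×1.8 = 13.4 V.
V_CE = 13.4 V > 0.2 V confirms active-region operation.

V_CE ≈ 13 V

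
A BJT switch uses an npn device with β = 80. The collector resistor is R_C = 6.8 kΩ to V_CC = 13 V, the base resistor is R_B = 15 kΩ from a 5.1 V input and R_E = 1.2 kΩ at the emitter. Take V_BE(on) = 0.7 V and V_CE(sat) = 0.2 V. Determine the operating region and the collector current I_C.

Assume active: I_B = (5.1 − 0.7)/(15 + 81×1.2) = 0.0392 mA, I_C = β·I_B = 3.14 mA.
Then V_CE = 13 − 3.14×6.8 − 3.18×1.2 = -12.1 V < 0.2 V — the active assumption fails.
Re-solve with V_CE = 0.2 V. KCL at the emitter: V_E/R_E = (V_BB−0.7−V_E)/R_B + (V_CC−0.2−V_E)/R_C, giving V_E = 2.08 V.
I_C = (V_CC − 0.2 − V_E)/R_C = (12.8 − 2.08)/6.8 = 1.58 mA.
Check: I_B = (4.4 − 2.08)/15 = 0.155 mA, and β·I_B = 12.4 mA > I_C, confirming saturation.

saturation; I_C ≈ 1.6 mA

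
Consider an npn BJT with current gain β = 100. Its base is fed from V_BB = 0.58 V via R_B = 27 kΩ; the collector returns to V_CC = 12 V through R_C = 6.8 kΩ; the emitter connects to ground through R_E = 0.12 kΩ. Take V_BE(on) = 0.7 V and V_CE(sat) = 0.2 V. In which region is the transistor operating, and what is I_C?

V_BB = 0.58 V ≤ V_BE(on) = 0.7 V, so the base-emitter junction is not forward biased.
The transistor is in cutoff: I_B = I_C = 0.

cutoff; I_C ≈ 0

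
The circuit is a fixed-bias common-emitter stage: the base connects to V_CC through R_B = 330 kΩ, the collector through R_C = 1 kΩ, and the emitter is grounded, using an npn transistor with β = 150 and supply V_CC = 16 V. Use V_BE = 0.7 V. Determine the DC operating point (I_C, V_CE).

I_C ≈ 7 mA, V_CE ≈ 9 V

Base loop: V_CC = I_B·R_B + V_BE, so I_B = (16 − 0.7)/330 kΩ = 0.0464 mA.
In the active region I_C = β·I_B = 150 × 0.0464 = 6.95 mA.
Collector loop: V_CE = V_CC − I_C·R_C = 16 − 6.95×1 = 9.05 V.
Since V_CE = 9.05 V > V_CE(sat) ≈ 0.2 V, the transistor is in the active region as assumed.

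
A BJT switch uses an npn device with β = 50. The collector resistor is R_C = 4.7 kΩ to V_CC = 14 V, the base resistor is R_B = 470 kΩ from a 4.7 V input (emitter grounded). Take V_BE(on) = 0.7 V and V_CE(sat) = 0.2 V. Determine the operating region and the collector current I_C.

active; I_C ≈ 0.43 mA

Assume active. Base-emitter loop: I_B = (V_BB − V_BE)/R_B = (4.7 − 0.7)/470 = 0.00851 mA.
I_C = β·I_B = 50×0.00851 = 0.426 mA.
V_CE = V_CC − I_C·R_C = 14 − 0.426×4.7 = 12 V > V_CE(sat), so the active-region assumption holds.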